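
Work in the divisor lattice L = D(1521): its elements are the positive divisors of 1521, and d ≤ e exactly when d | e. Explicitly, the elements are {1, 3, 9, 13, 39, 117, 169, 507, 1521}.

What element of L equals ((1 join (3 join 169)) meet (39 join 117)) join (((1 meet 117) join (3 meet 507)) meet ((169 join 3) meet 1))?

39

3 ∨ 169 = 507
1 ∨ 507 = 507
39 ∨ 117 = 117
507 ∧ 117 = 39
1 ∧ 117 = 1
3 ∧ 507 = 3
1 ∨ 3 = 3
169 ∨ 3 = 507
507 ∧ 1 = 1
3 ∧ 1 = 1
39 ∨ 1 = 39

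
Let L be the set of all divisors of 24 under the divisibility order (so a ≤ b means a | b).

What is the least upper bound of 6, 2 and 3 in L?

Common upper bounds of {6, 2, 3}: 12, 24, 6.
The least among these is 6.

6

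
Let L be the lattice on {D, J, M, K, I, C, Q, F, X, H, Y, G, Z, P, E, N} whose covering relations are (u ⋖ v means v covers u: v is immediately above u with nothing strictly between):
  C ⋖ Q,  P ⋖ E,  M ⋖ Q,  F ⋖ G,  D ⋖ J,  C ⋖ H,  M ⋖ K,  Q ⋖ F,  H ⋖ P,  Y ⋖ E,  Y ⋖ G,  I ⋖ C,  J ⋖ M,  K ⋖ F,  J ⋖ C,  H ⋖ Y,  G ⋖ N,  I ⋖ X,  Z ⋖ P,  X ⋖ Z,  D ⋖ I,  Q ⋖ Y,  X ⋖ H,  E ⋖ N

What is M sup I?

Q

Common upper bounds of {M, I}: E, F, G, N, Q, Y.
The least among these is Q.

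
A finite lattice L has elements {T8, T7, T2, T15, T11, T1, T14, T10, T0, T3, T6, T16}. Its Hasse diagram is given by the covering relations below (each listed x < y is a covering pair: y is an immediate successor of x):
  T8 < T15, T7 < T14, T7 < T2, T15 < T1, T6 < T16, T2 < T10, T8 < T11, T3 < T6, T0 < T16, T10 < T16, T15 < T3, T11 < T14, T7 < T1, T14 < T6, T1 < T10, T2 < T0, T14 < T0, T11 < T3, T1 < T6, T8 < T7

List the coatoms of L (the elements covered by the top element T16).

T0, T10, T6

The coatoms are exactly the elements covered by T16: T0, T10, T6.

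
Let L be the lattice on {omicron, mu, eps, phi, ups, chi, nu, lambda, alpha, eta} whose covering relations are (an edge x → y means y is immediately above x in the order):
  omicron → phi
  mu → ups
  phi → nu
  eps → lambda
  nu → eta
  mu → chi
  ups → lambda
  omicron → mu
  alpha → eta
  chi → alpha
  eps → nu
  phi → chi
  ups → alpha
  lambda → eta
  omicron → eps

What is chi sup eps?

Common upper bounds of {chi, eps}: eta.
The least among these is eta.

eta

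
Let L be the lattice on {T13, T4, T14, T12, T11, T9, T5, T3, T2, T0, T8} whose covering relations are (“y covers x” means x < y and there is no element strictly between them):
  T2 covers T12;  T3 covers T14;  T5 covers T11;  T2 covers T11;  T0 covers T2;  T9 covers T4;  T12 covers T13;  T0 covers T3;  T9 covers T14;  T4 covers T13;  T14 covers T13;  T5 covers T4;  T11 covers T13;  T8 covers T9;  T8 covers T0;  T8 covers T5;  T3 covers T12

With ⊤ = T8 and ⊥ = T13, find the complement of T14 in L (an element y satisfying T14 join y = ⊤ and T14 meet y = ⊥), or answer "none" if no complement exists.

T5

Need y with T14 ∨ y = T8 and T14 ∧ y = T13.
Checking each element gives: T5.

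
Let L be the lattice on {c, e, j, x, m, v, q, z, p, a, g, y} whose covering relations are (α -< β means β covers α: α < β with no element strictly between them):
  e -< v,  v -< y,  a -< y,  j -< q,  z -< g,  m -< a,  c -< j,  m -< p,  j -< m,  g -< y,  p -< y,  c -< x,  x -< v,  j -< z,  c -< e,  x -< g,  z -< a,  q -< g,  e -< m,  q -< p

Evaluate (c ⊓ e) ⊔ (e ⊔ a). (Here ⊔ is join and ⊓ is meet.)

a

c ∧ e = c
e ∨ a = a
c ∨ a = a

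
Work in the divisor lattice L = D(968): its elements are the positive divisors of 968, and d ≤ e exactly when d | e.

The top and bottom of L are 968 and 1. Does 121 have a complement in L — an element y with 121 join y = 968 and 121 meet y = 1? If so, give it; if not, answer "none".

Need y with 121 ∨ y = 968 and 121 ∧ y = 1.
Checking each element gives: 8.

8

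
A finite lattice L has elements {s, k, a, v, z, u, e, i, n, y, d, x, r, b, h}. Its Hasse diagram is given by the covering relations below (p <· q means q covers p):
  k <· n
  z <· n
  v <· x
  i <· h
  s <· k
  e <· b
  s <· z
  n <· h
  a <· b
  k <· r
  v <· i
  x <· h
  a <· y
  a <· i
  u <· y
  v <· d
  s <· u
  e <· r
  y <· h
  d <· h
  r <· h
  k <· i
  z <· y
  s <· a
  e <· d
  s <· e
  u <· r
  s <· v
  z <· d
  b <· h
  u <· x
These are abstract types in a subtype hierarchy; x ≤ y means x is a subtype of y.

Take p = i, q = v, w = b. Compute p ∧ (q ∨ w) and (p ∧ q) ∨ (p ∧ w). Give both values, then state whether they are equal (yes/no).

q ∨ w = h, so p ∧ (q ∨ w) = i ∧ h = i.
p ∧ q = v and p ∧ w = a, so (p ∧ q) ∨ (p ∧ w) = v ∨ a = i.
Equal: yes.

i; i; yes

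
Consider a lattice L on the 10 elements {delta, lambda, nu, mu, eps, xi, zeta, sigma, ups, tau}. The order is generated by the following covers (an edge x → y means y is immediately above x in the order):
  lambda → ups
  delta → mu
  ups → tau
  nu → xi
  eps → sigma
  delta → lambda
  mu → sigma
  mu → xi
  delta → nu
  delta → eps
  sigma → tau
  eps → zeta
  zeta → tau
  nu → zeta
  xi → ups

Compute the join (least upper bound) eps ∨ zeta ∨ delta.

Common upper bounds of {eps, zeta, delta}: tau, zeta.
The least among these is zeta.

zeta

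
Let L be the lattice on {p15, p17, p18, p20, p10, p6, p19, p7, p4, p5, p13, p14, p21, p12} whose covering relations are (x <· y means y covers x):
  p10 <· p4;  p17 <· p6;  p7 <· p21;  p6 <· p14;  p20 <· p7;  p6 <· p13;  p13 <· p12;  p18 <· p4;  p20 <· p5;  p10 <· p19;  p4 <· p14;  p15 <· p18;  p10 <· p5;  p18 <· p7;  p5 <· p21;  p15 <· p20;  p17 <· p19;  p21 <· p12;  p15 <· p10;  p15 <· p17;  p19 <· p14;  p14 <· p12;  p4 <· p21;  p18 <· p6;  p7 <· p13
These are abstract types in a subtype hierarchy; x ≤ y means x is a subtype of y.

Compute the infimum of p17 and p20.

p15

Common lower bounds of {p17, p20}: p15.
The greatest among these is p15.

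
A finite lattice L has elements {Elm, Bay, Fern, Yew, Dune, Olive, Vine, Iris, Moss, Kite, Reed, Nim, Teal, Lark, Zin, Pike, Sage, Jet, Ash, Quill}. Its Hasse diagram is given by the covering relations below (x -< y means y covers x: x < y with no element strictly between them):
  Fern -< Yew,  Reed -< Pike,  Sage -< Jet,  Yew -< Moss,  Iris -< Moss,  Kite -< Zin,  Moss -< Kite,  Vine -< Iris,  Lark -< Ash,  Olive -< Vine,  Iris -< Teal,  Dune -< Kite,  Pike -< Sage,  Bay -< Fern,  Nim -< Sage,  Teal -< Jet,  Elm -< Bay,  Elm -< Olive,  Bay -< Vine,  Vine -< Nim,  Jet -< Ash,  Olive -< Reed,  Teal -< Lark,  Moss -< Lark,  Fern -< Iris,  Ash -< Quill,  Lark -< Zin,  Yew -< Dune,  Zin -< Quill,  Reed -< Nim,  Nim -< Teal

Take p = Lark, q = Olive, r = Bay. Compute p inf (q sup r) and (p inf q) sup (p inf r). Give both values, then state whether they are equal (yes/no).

q sup r = Vine, so p inf (q sup r) = Lark inf Vine = Vine.
p inf q = Olive and p inf r = Bay, so (p inf q) sup (p inf r) = Olive sup Bay = Vine.
Equal: yes.

Vine; Vine; yes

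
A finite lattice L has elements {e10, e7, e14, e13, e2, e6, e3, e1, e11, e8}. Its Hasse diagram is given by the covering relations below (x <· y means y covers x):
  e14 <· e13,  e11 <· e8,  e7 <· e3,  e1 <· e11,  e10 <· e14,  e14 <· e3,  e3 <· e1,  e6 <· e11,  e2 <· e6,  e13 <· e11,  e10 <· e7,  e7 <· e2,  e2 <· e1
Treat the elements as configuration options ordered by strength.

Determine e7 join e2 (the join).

e2

Common upper bounds of {e7, e2}: e1, e11, e2, e6, e8.
The least among these is e2.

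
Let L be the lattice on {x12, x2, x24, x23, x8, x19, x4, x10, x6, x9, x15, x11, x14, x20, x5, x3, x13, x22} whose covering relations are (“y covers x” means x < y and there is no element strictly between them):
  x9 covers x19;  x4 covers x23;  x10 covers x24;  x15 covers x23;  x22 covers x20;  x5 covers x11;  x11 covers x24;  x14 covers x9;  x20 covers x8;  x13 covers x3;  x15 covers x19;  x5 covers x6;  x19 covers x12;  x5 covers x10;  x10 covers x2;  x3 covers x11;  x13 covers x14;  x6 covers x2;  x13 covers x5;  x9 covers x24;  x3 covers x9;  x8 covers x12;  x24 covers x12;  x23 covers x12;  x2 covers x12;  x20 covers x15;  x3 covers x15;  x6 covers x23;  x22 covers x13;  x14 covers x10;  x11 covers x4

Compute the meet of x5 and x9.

x24

Common lower bounds of {x5, x9}: x12, x24.
The greatest among these is x24.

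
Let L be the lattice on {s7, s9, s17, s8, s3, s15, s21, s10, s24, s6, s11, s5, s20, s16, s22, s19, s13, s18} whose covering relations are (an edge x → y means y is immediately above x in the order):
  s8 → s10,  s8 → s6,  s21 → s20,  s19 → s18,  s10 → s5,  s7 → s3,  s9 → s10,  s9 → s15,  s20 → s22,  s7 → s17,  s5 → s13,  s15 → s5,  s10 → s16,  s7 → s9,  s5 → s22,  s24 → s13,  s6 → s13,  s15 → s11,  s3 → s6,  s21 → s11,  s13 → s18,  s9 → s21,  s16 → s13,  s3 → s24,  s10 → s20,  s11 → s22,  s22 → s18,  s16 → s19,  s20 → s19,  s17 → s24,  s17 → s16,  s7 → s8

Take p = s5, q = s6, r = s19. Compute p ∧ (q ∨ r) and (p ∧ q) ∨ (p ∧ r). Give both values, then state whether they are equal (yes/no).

s5; s10; no

q ∨ r = s18, so p ∧ (q ∨ r) = s5 ∧ s18 = s5.
p ∧ q = s8 and p ∧ r = s10, so (p ∧ q) ∨ (p ∧ r) = s8 ∨ s10 = s10.
Equal: no.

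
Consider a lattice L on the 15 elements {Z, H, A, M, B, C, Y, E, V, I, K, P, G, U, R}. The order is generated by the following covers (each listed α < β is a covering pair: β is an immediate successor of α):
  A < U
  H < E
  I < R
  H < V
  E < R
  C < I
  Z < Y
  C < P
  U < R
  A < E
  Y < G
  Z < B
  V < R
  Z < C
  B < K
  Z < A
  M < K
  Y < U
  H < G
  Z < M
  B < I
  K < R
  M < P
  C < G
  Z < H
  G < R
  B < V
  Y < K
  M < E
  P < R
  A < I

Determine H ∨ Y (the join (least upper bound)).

G

Common upper bounds of {H, Y}: G, R.
The least among these is G.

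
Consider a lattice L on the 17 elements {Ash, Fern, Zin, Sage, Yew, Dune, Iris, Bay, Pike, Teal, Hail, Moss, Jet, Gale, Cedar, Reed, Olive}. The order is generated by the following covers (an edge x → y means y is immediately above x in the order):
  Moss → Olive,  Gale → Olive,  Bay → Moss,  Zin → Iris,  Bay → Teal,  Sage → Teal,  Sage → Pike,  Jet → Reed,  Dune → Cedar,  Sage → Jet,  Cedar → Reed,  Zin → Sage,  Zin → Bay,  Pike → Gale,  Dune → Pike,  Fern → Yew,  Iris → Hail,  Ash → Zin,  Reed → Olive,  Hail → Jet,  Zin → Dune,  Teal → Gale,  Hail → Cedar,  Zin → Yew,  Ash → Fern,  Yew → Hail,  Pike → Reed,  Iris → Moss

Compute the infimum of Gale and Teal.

Common lower bounds of {Gale, Teal}: Ash, Bay, Sage, Teal, Zin.
The greatest among these is Teal.

Teal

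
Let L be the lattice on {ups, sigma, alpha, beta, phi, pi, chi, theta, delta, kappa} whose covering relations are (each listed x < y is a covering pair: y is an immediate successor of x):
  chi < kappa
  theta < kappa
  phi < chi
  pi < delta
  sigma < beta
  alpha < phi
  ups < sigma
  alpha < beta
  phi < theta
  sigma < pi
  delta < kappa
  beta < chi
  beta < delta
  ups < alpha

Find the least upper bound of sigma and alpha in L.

beta

Common upper bounds of {sigma, alpha}: beta, chi, delta, kappa.
The least among these is beta.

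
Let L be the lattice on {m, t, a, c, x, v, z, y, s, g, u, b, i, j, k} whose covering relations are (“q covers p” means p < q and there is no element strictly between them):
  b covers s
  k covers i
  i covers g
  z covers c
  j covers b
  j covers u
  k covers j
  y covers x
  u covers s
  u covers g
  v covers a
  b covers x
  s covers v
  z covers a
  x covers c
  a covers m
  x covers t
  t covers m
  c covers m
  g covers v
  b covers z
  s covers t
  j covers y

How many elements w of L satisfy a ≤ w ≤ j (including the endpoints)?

The interval [a, j] = {a, b, g, j, s, u, v, z}, which has 8 elements.

8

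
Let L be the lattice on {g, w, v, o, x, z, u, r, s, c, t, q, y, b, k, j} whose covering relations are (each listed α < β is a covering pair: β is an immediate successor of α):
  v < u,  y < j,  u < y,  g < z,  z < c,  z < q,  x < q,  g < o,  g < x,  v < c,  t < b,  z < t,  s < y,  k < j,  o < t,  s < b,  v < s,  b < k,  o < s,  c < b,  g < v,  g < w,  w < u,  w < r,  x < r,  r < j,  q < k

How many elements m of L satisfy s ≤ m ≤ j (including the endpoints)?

The interval [s, j] = {b, j, k, s, y}, which has 5 elements.

5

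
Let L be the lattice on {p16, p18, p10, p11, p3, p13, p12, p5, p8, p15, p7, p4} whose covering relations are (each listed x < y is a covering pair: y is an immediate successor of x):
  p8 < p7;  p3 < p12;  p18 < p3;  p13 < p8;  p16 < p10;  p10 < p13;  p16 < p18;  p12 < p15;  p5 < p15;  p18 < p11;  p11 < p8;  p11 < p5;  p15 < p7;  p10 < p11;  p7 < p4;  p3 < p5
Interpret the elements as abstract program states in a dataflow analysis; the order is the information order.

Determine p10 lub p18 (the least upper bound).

Common upper bounds of {p10, p18}: p11, p15, p4, p5, p7, p8.
The least among these is p11.

p11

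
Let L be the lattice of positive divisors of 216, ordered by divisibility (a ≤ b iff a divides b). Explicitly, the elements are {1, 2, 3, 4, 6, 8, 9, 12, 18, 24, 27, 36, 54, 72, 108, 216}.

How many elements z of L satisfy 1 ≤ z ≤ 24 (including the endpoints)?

8

The interval [1, 24] = {1, 12, 2, 24, 3, 4, 6, 8}, which has 8 elements.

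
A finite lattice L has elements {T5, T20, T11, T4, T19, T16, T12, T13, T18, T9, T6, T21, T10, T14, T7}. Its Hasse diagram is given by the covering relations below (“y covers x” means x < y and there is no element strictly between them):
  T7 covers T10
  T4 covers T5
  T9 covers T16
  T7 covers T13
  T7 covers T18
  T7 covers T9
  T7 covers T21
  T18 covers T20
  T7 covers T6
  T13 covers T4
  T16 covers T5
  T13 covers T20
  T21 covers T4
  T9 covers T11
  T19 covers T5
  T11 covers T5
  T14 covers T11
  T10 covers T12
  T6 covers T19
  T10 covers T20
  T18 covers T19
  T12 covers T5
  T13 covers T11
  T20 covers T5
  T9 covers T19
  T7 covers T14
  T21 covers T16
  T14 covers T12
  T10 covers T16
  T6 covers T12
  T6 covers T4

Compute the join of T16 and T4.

Common upper bounds of {T16, T4}: T21, T7.
The least among these is T21.

T21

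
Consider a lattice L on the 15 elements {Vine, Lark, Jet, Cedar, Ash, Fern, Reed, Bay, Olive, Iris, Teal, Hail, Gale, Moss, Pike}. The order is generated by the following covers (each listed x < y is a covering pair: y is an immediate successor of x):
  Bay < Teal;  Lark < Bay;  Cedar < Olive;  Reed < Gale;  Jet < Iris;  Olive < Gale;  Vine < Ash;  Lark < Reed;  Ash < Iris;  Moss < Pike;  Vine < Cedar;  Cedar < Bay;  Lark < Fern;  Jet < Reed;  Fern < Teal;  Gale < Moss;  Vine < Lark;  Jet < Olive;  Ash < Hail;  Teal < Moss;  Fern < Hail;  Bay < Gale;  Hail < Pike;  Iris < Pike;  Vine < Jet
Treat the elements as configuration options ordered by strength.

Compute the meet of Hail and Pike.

Hail

Common lower bounds of {Hail, Pike}: Ash, Fern, Hail, Lark, Vine.
The greatest among these is Hail.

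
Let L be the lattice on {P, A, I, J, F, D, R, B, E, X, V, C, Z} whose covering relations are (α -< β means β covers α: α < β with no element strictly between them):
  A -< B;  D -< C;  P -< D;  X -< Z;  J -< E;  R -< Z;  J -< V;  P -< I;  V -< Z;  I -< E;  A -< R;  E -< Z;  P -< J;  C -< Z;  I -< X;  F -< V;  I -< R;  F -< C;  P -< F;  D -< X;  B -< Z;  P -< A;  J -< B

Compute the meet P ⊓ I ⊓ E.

P

Common lower bounds of {P, I, E}: P.
The greatest among these is P.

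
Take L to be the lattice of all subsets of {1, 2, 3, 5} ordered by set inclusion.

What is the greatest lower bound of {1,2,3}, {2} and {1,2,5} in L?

{2}

Under ⊆, meet is intersection: {1,2,3} ∩ {2} ∩ {1,2,5} = {2}.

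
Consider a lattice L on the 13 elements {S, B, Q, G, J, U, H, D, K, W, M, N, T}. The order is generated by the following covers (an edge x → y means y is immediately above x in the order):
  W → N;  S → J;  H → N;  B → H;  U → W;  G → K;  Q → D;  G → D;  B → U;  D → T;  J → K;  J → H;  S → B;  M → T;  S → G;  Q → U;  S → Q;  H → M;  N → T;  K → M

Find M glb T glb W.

B

Common lower bounds of {M, T, W}: B, S.
The greatest among these is B.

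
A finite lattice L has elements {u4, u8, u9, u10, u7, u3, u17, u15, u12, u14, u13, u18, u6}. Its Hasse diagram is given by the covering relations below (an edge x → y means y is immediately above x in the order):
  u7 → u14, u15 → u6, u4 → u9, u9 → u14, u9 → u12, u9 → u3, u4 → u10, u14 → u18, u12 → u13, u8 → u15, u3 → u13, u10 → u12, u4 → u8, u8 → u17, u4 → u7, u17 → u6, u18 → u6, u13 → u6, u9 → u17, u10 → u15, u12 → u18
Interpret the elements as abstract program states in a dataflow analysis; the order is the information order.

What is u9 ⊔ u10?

Common upper bounds of {u9, u10}: u12, u13, u18, u6.
The least among these is u12.

u12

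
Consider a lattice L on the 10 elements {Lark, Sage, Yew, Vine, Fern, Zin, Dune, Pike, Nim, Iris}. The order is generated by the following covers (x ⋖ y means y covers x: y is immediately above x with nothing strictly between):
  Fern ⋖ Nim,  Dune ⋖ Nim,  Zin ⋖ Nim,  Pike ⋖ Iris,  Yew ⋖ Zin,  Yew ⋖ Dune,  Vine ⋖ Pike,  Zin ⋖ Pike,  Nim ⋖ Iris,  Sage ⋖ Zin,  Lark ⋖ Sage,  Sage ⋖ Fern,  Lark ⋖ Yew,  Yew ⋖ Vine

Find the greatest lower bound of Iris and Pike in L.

Pike

Common lower bounds of {Iris, Pike}: Lark, Pike, Sage, Vine, Yew, Zin.
The greatest among these is Pike.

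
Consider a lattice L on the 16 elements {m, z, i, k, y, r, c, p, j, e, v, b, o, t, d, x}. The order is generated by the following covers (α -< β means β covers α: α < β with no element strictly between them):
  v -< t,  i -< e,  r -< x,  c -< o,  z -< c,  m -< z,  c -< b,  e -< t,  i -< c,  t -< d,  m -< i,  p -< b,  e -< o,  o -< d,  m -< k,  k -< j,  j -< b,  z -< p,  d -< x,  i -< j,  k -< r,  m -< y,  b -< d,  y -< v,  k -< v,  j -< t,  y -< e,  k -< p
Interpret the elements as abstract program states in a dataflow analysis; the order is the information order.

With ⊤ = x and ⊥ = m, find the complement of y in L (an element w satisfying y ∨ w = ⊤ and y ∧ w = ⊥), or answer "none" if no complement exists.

Need w with y ∨ w = x and y ∧ w = m.
Checking each element gives: r.

r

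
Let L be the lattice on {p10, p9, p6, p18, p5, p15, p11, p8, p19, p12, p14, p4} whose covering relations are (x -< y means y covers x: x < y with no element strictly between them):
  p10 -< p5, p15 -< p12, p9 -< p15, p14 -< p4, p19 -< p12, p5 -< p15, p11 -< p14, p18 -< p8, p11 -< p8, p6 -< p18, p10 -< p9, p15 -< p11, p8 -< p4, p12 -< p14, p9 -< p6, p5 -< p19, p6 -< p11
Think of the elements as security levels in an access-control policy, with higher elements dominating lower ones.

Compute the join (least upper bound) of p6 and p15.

Common upper bounds of {p6, p15}: p11, p14, p4, p8.
The least among these is p11.

p11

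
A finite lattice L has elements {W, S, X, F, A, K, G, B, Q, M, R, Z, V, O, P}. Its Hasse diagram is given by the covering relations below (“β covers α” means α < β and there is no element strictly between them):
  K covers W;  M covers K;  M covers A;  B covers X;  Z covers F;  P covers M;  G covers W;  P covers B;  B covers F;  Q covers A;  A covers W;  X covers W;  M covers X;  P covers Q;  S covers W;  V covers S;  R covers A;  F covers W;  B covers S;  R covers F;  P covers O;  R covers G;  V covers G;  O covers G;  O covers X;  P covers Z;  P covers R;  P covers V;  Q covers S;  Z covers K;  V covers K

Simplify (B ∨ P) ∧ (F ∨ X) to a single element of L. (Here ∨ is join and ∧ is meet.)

B

B ∨ P = P
F ∨ X = B
P ∧ B = B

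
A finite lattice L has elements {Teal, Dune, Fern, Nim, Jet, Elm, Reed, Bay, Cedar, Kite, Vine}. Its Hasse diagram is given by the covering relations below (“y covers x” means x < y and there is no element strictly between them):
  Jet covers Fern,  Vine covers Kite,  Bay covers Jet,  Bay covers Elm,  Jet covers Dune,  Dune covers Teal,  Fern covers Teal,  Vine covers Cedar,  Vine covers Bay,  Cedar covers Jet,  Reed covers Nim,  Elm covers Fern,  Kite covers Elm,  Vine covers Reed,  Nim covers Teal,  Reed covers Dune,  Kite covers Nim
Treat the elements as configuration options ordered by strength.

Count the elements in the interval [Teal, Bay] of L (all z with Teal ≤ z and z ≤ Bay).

6

The interval [Teal, Bay] = {Bay, Dune, Elm, Fern, Jet, Teal}, which has 6 elements.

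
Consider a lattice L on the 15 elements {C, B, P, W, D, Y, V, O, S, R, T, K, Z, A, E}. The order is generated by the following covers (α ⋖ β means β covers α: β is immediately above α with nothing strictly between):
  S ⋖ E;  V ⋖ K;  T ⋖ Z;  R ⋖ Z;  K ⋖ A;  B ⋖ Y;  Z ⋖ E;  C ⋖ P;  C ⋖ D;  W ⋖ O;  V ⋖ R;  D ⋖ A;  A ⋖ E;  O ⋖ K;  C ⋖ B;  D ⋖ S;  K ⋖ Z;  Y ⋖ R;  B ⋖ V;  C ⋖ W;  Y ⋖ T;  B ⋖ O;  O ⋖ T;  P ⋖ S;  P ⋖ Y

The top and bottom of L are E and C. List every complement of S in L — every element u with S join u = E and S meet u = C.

Need u with S ∨ u = E and S ∧ u = C.
Checking each element gives: B, K, O, V, W.

B, K, O, V, W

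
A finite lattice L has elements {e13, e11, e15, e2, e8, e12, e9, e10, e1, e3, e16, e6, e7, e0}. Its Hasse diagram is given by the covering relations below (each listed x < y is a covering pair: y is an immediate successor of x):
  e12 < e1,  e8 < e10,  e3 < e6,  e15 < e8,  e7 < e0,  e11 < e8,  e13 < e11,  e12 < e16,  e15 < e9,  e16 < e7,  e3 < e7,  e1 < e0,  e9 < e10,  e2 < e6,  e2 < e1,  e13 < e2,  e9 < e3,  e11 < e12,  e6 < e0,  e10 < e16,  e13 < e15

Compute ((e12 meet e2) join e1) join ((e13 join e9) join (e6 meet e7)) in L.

e0

e12 ∧ e2 = e13
e13 ∨ e1 = e1
e13 ∨ e9 = e9
e6 ∧ e7 = e3
e9 ∨ e3 = e3
e1 ∨ e3 = e0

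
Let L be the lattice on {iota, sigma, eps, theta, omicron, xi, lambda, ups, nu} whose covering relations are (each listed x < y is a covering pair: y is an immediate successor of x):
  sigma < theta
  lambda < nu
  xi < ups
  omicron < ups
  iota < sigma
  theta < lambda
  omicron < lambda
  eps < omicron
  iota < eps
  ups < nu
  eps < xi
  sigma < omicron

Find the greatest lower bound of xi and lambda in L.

eps

Common lower bounds of {xi, lambda}: eps, iota.
The greatest among these is eps.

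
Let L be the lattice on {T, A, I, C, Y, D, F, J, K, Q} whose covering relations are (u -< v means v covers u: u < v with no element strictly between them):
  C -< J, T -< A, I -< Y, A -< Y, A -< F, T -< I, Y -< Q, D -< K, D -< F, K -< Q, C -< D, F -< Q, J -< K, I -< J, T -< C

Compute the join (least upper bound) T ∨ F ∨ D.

F

Common upper bounds of {T, F, D}: F, Q.
The least among these is F.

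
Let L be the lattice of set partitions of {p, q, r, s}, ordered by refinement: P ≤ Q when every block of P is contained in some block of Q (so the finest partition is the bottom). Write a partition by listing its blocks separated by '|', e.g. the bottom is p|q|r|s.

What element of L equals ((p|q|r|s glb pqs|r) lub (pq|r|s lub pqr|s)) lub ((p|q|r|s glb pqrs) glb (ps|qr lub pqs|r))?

p|q|r|s ∧ pqs|r = p|q|r|s
pq|r|s ∨ pqr|s = pqr|s
p|q|r|s ∨ pqr|s = pqr|s
p|q|r|s ∧ pqrs = p|q|r|s
ps|qr ∨ pqs|r = pqrs
p|q|r|s ∧ pqrs = p|q|r|s
pqr|s ∨ p|q|r|s = pqr|s

pqr|s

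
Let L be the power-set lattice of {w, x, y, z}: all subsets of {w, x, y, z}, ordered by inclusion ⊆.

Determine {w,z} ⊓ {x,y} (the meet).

∅

Under ⊆, meet is intersection: {w,z} ∩ {x,y} = ∅.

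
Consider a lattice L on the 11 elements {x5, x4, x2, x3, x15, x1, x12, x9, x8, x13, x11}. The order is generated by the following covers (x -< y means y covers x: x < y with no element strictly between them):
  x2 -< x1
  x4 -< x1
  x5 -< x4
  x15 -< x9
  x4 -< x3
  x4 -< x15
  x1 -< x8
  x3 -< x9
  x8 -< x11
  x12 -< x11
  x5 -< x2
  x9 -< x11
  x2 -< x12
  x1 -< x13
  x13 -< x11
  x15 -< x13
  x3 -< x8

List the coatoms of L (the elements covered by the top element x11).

x12, x13, x8, x9

The coatoms are exactly the elements covered by x11: x12, x13, x8, x9.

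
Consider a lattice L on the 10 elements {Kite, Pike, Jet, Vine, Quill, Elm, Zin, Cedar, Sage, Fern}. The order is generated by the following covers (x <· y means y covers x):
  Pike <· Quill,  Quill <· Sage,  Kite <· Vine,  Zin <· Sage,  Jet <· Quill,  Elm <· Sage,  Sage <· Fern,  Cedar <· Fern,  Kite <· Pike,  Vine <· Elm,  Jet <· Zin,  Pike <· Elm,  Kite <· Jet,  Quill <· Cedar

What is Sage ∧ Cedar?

Common lower bounds of {Sage, Cedar}: Jet, Kite, Pike, Quill.
The greatest among these is Quill.

Quill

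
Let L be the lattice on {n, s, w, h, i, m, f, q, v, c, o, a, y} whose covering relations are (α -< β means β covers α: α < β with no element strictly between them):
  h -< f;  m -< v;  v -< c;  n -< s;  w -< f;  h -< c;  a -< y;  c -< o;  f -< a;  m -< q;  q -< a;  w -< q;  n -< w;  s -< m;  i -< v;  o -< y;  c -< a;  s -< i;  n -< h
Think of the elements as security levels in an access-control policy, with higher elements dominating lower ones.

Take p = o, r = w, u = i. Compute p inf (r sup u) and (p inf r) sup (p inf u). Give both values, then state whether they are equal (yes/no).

r sup u = a, so p inf (r sup u) = o inf a = c.
p inf r = n and p inf u = i, so (p inf r) sup (p inf u) = n sup i = i.
Equal: no.

c; i; no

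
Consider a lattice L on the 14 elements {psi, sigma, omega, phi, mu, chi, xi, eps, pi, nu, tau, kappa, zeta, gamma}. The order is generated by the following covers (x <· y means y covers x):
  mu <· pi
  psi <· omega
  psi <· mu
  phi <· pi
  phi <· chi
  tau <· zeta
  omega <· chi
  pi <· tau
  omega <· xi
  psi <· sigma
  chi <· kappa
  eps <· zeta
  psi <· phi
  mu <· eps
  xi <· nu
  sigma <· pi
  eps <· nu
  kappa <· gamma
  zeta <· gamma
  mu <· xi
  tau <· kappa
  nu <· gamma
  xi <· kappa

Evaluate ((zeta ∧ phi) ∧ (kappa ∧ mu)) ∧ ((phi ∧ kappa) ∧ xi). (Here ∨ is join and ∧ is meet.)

zeta ∧ phi = phi
kappa ∧ mu = mu
phi ∧ mu = psi
phi ∧ kappa = phi
phi ∧ xi = psi
psi ∧ psi = psi

psi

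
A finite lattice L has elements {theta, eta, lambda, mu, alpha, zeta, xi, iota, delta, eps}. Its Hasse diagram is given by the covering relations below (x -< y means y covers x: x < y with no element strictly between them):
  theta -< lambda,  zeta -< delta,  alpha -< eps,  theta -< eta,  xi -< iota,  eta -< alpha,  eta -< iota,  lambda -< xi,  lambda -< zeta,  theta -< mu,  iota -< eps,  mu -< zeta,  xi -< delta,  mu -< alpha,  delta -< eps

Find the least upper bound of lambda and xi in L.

xi

Common upper bounds of {lambda, xi}: delta, eps, iota, xi.
The least among these is xi.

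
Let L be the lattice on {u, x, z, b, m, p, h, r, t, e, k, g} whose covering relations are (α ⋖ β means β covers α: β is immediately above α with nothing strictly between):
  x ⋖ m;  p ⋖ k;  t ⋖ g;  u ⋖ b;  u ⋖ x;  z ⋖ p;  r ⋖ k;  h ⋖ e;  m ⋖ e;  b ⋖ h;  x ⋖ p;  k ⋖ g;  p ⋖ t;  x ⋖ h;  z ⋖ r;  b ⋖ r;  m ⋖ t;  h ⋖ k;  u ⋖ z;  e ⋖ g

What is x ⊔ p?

p

Common upper bounds of {x, p}: g, k, p, t.
The least among these is p.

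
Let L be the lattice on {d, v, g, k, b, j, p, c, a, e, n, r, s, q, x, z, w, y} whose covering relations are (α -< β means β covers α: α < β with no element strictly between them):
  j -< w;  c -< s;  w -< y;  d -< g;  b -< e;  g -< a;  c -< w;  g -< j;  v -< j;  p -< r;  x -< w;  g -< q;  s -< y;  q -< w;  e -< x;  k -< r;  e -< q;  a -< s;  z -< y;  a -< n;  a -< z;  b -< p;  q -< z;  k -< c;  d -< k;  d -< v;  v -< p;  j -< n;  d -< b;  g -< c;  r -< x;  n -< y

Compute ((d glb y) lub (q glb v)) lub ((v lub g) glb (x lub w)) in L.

d ∧ y = d
q ∧ v = d
d ∨ d = d
v ∨ g = j
x ∨ w = w
j ∧ w = j
d ∨ j = j

j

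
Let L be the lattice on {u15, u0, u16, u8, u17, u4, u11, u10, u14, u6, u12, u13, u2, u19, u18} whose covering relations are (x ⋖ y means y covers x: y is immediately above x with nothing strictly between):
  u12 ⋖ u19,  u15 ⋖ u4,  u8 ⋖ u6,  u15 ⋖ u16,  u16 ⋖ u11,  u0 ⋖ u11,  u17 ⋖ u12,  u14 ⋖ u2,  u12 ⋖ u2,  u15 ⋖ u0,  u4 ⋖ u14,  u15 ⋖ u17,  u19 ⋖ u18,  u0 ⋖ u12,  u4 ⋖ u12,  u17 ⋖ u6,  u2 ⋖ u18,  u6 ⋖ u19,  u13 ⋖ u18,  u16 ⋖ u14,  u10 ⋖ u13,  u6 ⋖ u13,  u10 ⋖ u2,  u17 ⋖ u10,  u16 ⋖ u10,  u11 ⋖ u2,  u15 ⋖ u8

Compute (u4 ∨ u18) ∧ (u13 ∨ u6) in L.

u13

u4 ∨ u18 = u18
u13 ∨ u6 = u13
u18 ∧ u13 = u13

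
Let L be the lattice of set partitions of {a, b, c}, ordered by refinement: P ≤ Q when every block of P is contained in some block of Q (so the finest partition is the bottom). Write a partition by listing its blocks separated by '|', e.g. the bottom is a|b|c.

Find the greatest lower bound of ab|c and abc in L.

The meet (common refinement) of ab|c and abc intersects blocks pairwise, giving ab|c.

ab|c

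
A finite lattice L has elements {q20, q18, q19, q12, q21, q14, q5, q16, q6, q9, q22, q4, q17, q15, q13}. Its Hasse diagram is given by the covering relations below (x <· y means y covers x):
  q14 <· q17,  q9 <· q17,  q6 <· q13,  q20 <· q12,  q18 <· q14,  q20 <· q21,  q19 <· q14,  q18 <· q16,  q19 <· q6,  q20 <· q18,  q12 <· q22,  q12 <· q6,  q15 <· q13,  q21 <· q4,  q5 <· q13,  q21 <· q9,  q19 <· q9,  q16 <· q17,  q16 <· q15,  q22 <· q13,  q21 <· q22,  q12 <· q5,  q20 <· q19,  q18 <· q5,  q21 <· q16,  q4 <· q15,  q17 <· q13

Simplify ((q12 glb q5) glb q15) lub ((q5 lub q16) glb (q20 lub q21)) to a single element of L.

q21

q12 ∧ q5 = q12
q12 ∧ q15 = q20
q5 ∨ q16 = q13
q20 ∨ q21 = q21
q13 ∧ q21 = q21
q20 ∨ q21 = q21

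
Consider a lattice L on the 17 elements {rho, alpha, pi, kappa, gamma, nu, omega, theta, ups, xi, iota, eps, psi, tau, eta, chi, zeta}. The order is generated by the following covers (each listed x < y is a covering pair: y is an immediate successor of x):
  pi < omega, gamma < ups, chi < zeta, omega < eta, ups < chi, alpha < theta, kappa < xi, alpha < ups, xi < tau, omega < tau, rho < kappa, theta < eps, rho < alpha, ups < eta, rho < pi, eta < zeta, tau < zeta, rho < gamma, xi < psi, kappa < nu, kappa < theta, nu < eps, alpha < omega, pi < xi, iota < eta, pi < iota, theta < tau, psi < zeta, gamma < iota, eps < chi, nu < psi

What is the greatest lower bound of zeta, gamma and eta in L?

gamma

Common lower bounds of {zeta, gamma, eta}: gamma, rho.
The greatest among these is gamma.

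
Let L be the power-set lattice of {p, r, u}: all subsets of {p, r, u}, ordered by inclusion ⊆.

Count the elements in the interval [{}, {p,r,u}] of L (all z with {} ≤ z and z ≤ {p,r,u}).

The interval [{}, {p,r,u}] = {{p,r,u}, {p,r}, {p,u}, {p}, {r,u}, {r}, {u}, {}}, which has 8 elements.

8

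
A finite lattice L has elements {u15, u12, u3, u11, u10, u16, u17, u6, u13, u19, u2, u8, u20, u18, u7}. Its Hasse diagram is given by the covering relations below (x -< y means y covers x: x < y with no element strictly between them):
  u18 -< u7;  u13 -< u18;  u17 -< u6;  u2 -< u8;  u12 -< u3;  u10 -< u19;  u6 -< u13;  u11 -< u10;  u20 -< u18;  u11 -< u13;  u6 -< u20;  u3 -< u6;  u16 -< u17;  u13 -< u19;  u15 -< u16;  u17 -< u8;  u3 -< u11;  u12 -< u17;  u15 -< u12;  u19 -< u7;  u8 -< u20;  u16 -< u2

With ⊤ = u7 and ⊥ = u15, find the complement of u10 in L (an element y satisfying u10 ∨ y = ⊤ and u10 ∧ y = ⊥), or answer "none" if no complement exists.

Need y with u10 ∨ y = u7 and u10 ∧ y = u15.
Checking each element gives: u2.

u2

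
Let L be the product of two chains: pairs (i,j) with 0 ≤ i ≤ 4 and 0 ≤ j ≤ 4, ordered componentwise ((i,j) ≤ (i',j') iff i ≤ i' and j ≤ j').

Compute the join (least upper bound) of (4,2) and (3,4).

Common upper bounds of {(4,2), (3,4)}: (4,4).
The least among these is (4,4).

(4,4)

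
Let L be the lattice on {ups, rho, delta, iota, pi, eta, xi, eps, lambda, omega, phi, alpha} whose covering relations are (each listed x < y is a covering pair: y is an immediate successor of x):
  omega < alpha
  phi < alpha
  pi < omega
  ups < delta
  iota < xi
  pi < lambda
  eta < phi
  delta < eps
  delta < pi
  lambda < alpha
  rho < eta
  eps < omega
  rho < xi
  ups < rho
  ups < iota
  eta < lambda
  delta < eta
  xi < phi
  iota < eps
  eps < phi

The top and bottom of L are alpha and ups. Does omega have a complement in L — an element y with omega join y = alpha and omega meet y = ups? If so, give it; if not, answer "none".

rho

Need y with omega ∨ y = alpha and omega ∧ y = ups.
Checking each element gives: rho.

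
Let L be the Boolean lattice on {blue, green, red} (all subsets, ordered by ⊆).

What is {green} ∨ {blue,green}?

Under ⊆, join is union: {green} ∪ {blue,green} = {blue,green}.

{blue,green}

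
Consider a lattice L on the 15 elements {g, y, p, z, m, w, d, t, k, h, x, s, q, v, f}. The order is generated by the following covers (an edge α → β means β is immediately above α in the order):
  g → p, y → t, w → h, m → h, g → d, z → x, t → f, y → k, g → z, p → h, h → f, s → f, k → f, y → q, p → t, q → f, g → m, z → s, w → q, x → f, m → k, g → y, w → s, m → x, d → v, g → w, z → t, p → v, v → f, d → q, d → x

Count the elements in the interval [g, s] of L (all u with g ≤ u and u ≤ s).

The interval [g, s] = {g, s, w, z}, which has 4 elements.

4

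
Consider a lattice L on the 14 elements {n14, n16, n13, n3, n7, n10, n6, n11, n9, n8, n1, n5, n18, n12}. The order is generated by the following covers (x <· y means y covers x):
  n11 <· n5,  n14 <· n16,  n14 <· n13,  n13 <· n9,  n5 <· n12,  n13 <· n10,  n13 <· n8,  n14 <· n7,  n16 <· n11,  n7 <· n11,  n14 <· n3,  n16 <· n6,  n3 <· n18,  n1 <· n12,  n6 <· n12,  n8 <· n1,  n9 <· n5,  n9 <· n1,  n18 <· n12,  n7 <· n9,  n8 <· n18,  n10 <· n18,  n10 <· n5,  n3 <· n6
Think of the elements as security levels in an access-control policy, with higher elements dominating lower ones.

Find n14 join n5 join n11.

n5

Common upper bounds of {n14, n5, n11}: n12, n5.
The least among these is n5.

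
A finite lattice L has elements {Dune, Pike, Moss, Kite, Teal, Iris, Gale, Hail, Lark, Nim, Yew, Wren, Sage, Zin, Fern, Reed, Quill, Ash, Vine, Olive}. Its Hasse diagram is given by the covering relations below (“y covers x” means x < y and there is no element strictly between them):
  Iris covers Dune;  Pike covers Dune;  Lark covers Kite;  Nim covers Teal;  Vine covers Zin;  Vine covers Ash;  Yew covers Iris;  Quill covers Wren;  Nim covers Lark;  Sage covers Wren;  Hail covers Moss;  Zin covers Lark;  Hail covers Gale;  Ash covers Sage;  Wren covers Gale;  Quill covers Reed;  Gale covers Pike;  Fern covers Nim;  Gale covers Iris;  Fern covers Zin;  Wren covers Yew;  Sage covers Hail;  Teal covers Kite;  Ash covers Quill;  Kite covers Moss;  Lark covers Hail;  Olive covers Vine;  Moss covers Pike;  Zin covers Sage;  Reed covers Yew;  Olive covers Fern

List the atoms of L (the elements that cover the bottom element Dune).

The atoms are exactly the elements that cover Dune: Iris, Pike.

Iris, Pike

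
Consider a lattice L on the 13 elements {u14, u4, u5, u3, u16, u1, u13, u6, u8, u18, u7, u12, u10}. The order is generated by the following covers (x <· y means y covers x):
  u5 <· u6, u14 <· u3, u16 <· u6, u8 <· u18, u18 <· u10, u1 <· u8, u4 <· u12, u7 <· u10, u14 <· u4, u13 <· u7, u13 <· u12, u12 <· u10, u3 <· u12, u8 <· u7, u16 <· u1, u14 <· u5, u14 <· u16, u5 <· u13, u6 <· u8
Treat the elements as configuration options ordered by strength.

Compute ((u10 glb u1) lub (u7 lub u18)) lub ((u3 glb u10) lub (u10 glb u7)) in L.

u10

u10 ∧ u1 = u1
u7 ∨ u18 = u10
u1 ∨ u10 = u10
u3 ∧ u10 = u3
u10 ∧ u7 = u7
u3 ∨ u7 = u10
u10 ∨ u10 = u10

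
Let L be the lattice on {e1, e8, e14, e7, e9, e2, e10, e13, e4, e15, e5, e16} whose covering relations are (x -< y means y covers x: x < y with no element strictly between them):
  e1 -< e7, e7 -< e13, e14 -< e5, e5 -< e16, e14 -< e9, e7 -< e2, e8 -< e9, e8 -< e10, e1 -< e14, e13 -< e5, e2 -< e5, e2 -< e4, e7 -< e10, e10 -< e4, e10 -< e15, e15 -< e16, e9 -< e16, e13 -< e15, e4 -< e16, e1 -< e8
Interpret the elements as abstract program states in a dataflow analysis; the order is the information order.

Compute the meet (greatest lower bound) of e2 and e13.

e7

Common lower bounds of {e2, e13}: e1, e7.
The greatest among these is e7.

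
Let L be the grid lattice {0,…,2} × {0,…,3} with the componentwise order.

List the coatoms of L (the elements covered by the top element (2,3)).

(1,3), (2,2)

The coatoms are exactly the elements covered by (2,3): (1,3), (2,2).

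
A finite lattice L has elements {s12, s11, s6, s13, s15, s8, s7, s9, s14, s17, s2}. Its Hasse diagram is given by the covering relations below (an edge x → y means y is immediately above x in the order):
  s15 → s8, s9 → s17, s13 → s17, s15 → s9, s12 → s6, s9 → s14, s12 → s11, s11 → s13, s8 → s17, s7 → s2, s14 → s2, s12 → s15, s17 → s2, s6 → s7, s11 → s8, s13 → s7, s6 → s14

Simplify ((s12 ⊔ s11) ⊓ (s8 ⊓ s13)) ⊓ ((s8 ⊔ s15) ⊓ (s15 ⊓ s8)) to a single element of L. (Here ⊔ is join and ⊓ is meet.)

s12

s12 ∨ s11 = s11
s8 ∧ s13 = s11
s11 ∧ s11 = s11
s8 ∨ s15 = s8
s15 ∧ s8 = s15
s8 ∧ s15 = s15
s11 ∧ s15 = s12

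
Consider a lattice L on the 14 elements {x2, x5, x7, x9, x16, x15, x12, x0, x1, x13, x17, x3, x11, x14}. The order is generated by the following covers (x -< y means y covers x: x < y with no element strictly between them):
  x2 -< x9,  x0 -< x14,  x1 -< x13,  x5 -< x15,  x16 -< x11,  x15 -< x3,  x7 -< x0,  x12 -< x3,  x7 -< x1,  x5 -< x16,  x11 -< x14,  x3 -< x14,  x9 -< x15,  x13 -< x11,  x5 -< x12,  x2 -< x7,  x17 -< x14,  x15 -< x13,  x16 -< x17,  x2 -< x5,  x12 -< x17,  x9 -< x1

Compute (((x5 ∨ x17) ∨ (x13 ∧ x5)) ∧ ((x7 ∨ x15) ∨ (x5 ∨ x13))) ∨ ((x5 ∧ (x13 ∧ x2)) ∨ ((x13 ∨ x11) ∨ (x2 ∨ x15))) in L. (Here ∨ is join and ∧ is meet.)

x5 ∨ x17 = x17
x13 ∧ x5 = x5
x17 ∨ x5 = x17
x7 ∨ x15 = x13
x5 ∨ x13 = x13
x13 ∨ x13 = x13
x17 ∧ x13 = x5
x13 ∧ x2 = x2
x5 ∧ x2 = x2
x13 ∨ x11 = x11
x2 ∨ x15 = x15
x11 ∨ x15 = x11
x2 ∨ x11 = x11
x5 ∨ x11 = x11

x11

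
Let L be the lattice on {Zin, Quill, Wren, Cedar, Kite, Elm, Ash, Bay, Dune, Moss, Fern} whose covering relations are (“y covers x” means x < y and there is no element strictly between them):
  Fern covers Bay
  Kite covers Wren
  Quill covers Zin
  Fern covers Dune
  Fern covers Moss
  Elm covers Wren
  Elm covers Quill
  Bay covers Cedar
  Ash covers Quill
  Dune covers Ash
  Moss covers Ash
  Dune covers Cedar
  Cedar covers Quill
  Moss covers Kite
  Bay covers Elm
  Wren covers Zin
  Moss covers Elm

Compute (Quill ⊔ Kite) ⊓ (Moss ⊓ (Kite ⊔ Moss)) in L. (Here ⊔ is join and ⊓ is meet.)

Moss

Quill ∨ Kite = Moss
Kite ∨ Moss = Moss
Moss ∧ Moss = Moss
Moss ∧ Moss = Moss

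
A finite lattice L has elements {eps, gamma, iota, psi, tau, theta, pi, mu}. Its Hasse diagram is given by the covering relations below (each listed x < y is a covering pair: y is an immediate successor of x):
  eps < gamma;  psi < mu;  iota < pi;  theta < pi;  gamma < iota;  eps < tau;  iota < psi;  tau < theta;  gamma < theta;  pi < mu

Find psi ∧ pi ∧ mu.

Common lower bounds of {psi, pi, mu}: eps, gamma, iota.
The greatest among these is iota.

iota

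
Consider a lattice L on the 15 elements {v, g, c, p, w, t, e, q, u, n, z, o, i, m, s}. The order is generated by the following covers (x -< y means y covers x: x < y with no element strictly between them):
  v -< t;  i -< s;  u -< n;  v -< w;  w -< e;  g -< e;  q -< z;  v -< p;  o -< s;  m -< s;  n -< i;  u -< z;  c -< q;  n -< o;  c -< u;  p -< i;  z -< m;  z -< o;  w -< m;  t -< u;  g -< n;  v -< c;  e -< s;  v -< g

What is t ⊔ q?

z

Common upper bounds of {t, q}: m, o, s, z.
The least among these is z.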